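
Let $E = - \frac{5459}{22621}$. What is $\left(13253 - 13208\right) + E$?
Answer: $\frac{1012486}{22621} \approx 44.759$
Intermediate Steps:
$E = - \frac{5459}{22621}$ ($E = \left(-5459\right) \frac{1}{22621} = - \frac{5459}{22621} \approx -0.24132$)
$\left(13253 - 13208\right) + E = \left(13253 - 13208\right) - \frac{5459}{22621} = 45 - \frac{5459}{22621} = \frac{1012486}{22621}$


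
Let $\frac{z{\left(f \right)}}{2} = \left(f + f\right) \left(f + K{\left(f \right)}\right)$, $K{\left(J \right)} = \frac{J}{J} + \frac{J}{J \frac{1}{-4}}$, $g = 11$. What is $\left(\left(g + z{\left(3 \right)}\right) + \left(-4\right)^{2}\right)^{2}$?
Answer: $729$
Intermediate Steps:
$K{\left(J \right)} = -3$ ($K{\left(J \right)} = 1 + \frac{J}{J \left(- \frac{1}{4}\right)} = 1 + \frac{J}{\left(- \frac{1}{4}\right) J} = 1 + J \left(- \frac{4}{J}\right) = 1 - 4 = -3$)
$z{\left(f \right)} = 4 f \left(-3 + f\right)$ ($z{\left(f \right)} = 2 \left(f + f\right) \left(f - 3\right) = 2 \cdot 2 f \left(-3 + f\right) = 4 f \left(-3 + f\right)$)
$\left(\left(g + z{\left(3 \right)}\right) + \left(-4\right)^{2}\right)^{2} = \left(\left(11 + 4 \cdot 3 \left(-3 + 3\right)\right) + \left(-4\right)^{2}\right)^{2} = \left(\left(11 + 4 \cdot 3 \cdot 0\right) + 16\right)^{2} = \left(\left(11 + 0\right) + 16\right)^{2} = \left(11 + 16\right)^{2} = 27^{2} = 729$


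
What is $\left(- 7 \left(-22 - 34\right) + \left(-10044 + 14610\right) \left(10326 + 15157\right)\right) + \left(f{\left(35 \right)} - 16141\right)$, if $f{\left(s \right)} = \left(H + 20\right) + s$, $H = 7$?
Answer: $116339691$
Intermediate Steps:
$f{\left(s \right)} = 27 + s$ ($f{\left(s \right)} = \left(7 + 20\right) + s = 27 + s$)
$\left(- 7 \left(-22 - 34\right) + \left(-10044 + 14610\right) \left(10326 + 15157\right)\right) + \left(f{\left(35 \right)} - 16141\right) = \left(- 7 \left(-22 - 34\right) + \left(-10044 + 14610\right) \left(10326 + 15157\right)\right) + \left(\left(27 + 35\right) - 16141\right) = \left(\left(-7\right) \left(-56\right) + 4566 \cdot 25483\right) + \left(62 - 16141\right) = \left(392 + 116355378\right) - 16079 = 116355770 - 16079 = 116339691$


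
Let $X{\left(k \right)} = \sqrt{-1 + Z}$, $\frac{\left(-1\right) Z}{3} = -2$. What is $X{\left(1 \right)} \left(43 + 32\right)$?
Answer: $75 \sqrt{5} \approx 167.71$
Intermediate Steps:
$Z = 6$ ($Z = \left(-3\right) \left(-2\right) = 6$)
$X{\left(k \right)} = \sqrt{5}$ ($X{\left(k \right)} = \sqrt{-1 + 6} = \sqrt{5}$)
$X{\left(1 \right)} \left(43 + 32\right) = \sqrt{5} \left(43 + 32\right) = \sqrt{5} \cdot 75 = 75 \sqrt{5}$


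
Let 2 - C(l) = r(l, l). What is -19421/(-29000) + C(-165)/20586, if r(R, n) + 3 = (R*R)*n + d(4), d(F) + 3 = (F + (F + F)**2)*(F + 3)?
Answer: 21776308951/99499000 ≈ 218.86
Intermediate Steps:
d(F) = -3 + (3 + F)*(F + 4*F**2) (d(F) = -3 + (F + (F + F)**2)*(F + 3) = -3 + (F + (2*F)**2)*(3 + F) = -3 + (F + 4*F**2)*(3 + F) = -3 + (3 + F)*(F + 4*F**2))
r(R, n) = 470 + n*R**2 (r(R, n) = -3 + ((R*R)*n + (-3 + 3*4 + 4*4**3 + 13*4**2)) = -3 + (R**2*n + (-3 + 12 + 4*64 + 13*16)) = -3 + (n*R**2 + (-3 + 12 + 256 + 208)) = -3 + (n*R**2 + 473) = -3 + (473 + n*R**2) = 470 + n*R**2)
C(l) = -468 - l**3 (C(l) = 2 - (470 + l*l**2) = 2 - (470 + l**3) = 2 + (-470 - l**3) = -468 - l**3)
-19421/(-29000) + C(-165)/20586 = -19421/(-29000) + (-468 - 1*(-165)**3)/20586 = -19421*(-1/29000) + (-468 - 1*(-4492125))*(1/20586) = 19421/29000 + (-468 + 4492125)*(1/20586) = 19421/29000 + 4491657*(1/20586) = 19421/29000 + 1497219/6862 = 21776308951/99499000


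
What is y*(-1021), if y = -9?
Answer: 9189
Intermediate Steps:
y*(-1021) = -9*(-1021) = 9189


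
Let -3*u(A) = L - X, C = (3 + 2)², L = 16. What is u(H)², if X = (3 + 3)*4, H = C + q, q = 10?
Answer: 64/9 ≈ 7.1111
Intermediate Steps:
C = 25 (C = 5² = 25)
H = 35 (H = 25 + 10 = 35)
X = 24 (X = 6*4 = 24)
u(A) = 8/3 (u(A) = -(16 - 1*24)/3 = -(16 - 24)/3 = -⅓*(-8) = 8/3)
u(H)² = (8/3)² = 64/9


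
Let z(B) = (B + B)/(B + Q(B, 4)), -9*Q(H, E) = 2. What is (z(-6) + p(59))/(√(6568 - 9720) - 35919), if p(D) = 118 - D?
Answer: -30638907/18062487982 - 1706*I*√197/9031243991 ≈ -0.0016963 - 2.6513e-6*I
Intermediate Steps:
Q(H, E) = -2/9 (Q(H, E) = -⅑*2 = -2/9)
z(B) = 2*B/(-2/9 + B) (z(B) = (B + B)/(B - 2/9) = (2*B)/(-2/9 + B) = 2*B/(-2/9 + B))
(z(-6) + p(59))/(√(6568 - 9720) - 35919) = (18*(-6)/(-2 + 9*(-6)) + (118 - 1*59))/(√(6568 - 9720) - 35919) = (18*(-6)/(-2 - 54) + (118 - 59))/(√(-3152) - 35919) = (18*(-6)/(-56) + 59)/(4*I*√197 - 35919) = (18*(-6)*(-1/56) + 59)/(-35919 + 4*I*√197) = (27/14 + 59)/(-35919 + 4*I*√197) = 853/(14*(-35919 + 4*I*√197))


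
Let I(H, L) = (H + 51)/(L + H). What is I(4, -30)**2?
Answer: 3025/676 ≈ 4.4749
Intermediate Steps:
I(H, L) = (51 + H)/(H + L)
I(4, -30)**2 = ((51 + 4)/(4 - 30))**2 = (55/(-26))**2 = (-1/26*55)**2 = (-55/26)**2 = 3025/676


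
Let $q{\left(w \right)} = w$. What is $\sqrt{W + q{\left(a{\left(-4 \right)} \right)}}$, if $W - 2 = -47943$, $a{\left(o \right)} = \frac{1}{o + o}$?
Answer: $\frac{i \sqrt{767058}}{4} \approx 218.95 i$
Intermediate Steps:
$a{\left(o \right)} = \frac{1}{2 o}$
$W = -47941$ ($W = 2 - 47943 = -47941$)
$\sqrt{W + q{\left(a{\left(-4 \right)} \right)}} = \sqrt{-47941 + \frac{1}{2 \left(-4\right)}} = \sqrt{-47941 + \frac{1}{2} \left(- \frac{1}{4}\right)} = \sqrt{-47941 - \frac{1}{8}} = \sqrt{- \frac{383529}{8}} = \frac{i \sqrt{767058}}{4}$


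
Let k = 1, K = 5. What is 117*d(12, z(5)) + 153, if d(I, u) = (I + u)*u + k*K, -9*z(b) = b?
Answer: -53/9 ≈ -5.8889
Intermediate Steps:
z(b) = -b/9
d(I, u) = 5 + u*(I + u) (d(I, u) = (I + u)*u + 1*5 = u*(I + u) + 5 = 5 + u*(I + u))
117*d(12, z(5)) + 153 = 117*(5 + (-⅑*5)² + 12*(-⅑*5)) + 153 = 117*(5 + (-5/9)² + 12*(-5/9)) + 153 = 117*(5 + 25/81 - 20/3) + 153 = 117*(-110/81) + 153 = -1430/9 + 153 = -53/9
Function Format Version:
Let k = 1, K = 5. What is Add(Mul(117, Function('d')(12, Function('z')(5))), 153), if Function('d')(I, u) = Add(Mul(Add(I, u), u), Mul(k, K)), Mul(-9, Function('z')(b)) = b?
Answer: Rational(-53, 9) ≈ -5.8889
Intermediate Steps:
Function('z')(b) = Mul(Rational(-1, 9), b)
Function('d')(I, u) = Add(5, Mul(u, Add(I, u))) (Function('d')(I, u) = Add(Mul(Add(I, u), u), Mul(1, 5)) = Add(Mul(u, Add(I, u)), 5) = Add(5, Mul(u, Add(I, u))))
Add(Mul(117, Function('d')(12, Function('z')(5))), 153) = Add(Mul(117, Add(5, Pow(Mul(Rational(-1, 9), 5), 2), Mul(12, Mul(Rational(-1, 9), 5)))), 153) = Add(Mul(117, Add(5, Pow(Rational(-5, 9), 2), Mul(12, Rational(-5, 9)))), 153) = Add(Mul(117, Add(5, Rational(25, 81), Rational(-20, 3))), 153) = Add(Mul(117, Rational(-110, 81)), 153) = Add(Rational(-1430, 9), 153) = Rational(-53, 9)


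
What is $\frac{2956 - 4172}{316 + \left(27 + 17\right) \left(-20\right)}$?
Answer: $\frac{304}{141} \approx 2.156$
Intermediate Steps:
$\frac{2956 - 4172}{316 + \left(27 + 17\right) \left(-20\right)} = - \frac{1216}{316 + 44 \left(-20\right)} = - \frac{1216}{316 - 880} = - \frac{1216}{-564} = \left(-1216\right) \left(- \frac{1}{564}\right) = \frac{304}{141}$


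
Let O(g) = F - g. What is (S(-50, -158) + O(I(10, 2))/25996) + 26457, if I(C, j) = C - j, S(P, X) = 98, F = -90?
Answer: 345161841/12998 ≈ 26555.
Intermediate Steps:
O(g) = -90 - g
(S(-50, -158) + O(I(10, 2))/25996) + 26457 = (98 + (-90 - (10 - 1*2))/25996) + 26457 = (98 + (-90 - (10 - 2))*(1/25996)) + 26457 = (98 + (-90 - 1*8)*(1/25996)) + 26457 = (98 + (-90 - 8)*(1/25996)) + 26457 = (98 - 98*1/25996) + 26457 = (98 - 49/12998) + 26457 = 1273755/12998 + 26457 = 345161841/12998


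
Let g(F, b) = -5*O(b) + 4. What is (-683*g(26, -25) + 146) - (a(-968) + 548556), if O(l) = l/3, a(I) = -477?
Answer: -1737370/3 ≈ -5.7912e+5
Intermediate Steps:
O(l) = l/3 (O(l) = l*(⅓) = l/3)
g(F, b) = 4 - 5*b/3 (g(F, b) = -5*b/3 + 4 = 4 - 5*b/3)
(-683*g(26, -25) + 146) - (a(-968) + 548556) = (-683*(4 - 5/3*(-25)) + 146) - (-477 + 548556) = (-683*(4 + 125/3) + 146) - 1*548079 = (-683*137/3 + 146) - 548079 = (-93571/3 + 146) - 548079 = -93133/3 - 548079 = -1737370/3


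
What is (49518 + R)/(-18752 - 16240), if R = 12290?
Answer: -3863/2187 ≈ -1.7663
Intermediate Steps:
(49518 + R)/(-18752 - 16240) = (49518 + 12290)/(-18752 - 16240) = 61808/(-34992) = 61808*(-1/34992) = -3863/2187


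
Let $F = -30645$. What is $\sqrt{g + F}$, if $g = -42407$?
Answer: $2 i \sqrt{18263} \approx 270.28 i$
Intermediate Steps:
$\sqrt{g + F} = \sqrt{-42407 - 30645} = \sqrt{-73052} = 2 i \sqrt{18263}$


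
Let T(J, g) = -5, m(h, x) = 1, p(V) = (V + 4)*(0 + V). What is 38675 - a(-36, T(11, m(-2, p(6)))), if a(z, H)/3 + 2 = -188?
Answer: 39245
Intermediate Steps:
p(V) = V*(4 + V) (p(V) = (4 + V)*V = V*(4 + V))
a(z, H) = -570 (a(z, H) = -6 + 3*(-188) = -6 - 564 = -570)
38675 - a(-36, T(11, m(-2, p(6)))) = 38675 - 1*(-570) = 38675 + 570 = 39245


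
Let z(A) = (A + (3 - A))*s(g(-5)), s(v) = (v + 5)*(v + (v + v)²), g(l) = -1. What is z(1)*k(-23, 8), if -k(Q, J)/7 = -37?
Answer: 9324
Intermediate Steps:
k(Q, J) = 259 (k(Q, J) = -7*(-37) = 259)
s(v) = (5 + v)*(v + 4*v²) (s(v) = (5 + v)*(v + (2*v)²) = (5 + v)*(v + 4*v²))
z(A) = 36 (z(A) = (A + (3 - A))*(-(5 + 4*(-1)² + 21*(-1))) = 3*(-(5 + 4*1 - 21)) = 3*(-(5 + 4 - 21)) = 3*(-1*(-12)) = 3*12 = 36)
z(1)*k(-23, 8) = 36*259 = 9324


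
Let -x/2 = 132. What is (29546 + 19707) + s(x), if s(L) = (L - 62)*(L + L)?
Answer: 221381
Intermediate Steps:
x = -264 (x = -2*132 = -264)
s(L) = 2*L*(-62 + L) (s(L) = (-62 + L)*(2*L) = 2*L*(-62 + L))
(29546 + 19707) + s(x) = (29546 + 19707) + 2*(-264)*(-62 - 264) = 49253 + 2*(-264)*(-326) = 49253 + 172128 = 221381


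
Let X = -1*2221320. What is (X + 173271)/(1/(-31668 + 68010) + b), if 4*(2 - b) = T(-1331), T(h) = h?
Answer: -148860393516/24330971 ≈ -6118.1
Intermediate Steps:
X = -2221320
b = 1339/4 (b = 2 - ¼*(-1331) = 2 + 1331/4 = 1339/4 ≈ 334.75)
(X + 173271)/(1/(-31668 + 68010) + b) = (-2221320 + 173271)/(1/(-31668 + 68010) + 1339/4) = -2048049/(1/36342 + 1339/4) = -2048049/24330971/72684 = -2048049*72684/24330971 = -148860393516/24330971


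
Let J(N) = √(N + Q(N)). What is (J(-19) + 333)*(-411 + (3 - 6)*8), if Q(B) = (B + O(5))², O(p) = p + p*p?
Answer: -144855 - 435*√102 ≈ -1.4925e+5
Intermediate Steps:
O(p) = p + p²
Q(B) = (30 + B)² (Q(B) = (B + 5*(1 + 5))² = (B + 5*6)² = (B + 30)² = (30 + B)²)
J(N) = √(N + (30 + N)²)
(J(-19) + 333)*(-411 + (3 - 6)*8) = (√(-19 + (30 - 19)²) + 333)*(-411 + (3 - 6)*8) = (√(-19 + 11²) + 333)*(-411 - 3*8) = (√(-19 + 121) + 333)*(-411 - 24) = (√102 + 333)*(-435) = (333 + √102)*(-435) = -144855 - 435*√102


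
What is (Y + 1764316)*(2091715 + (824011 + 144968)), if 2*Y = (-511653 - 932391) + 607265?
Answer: 4119469162991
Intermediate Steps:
Y = -836779/2 (Y = ((-511653 - 932391) + 607265)/2 = (-1444044 + 607265)/2 = (1/2)*(-836779) = -836779/2 ≈ -4.1839e+5)
(Y + 1764316)*(2091715 + (824011 + 144968)) = (-836779/2 + 1764316)*(2091715 + (824011 + 144968)) = 2691853*(2091715 + 968979)/2 = (2691853/2)*3060694 = 4119469162991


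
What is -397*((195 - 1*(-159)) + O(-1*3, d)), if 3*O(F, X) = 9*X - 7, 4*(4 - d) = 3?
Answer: -1721789/12 ≈ -1.4348e+5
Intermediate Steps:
d = 13/4 (d = 4 - 1/4*3 = 4 - 3/4 = 13/4 ≈ 3.2500)
O(F, X) = -7/3 + 3*X (O(F, X) = (9*X - 7)/3 = (-7 + 9*X)/3 = -7/3 + 3*X)
-397*((195 - 1*(-159)) + O(-1*3, d)) = -397*((195 - 1*(-159)) + (-7/3 + 3*(13/4))) = -397*((195 + 159) + (-7/3 + 39/4)) = -397*(354 + 89/12) = -397*4337/12 = -1721789/12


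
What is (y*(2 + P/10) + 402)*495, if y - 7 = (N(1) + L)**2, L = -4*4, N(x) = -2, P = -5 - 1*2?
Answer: 823977/2 ≈ 4.1199e+5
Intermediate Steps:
P = -7 (P = -5 - 2 = -7)
L = -16
y = 331 (y = 7 + (-2 - 16)**2 = 7 + (-18)**2 = 7 + 324 = 331)
(y*(2 + P/10) + 402)*495 = (331*(2 - 7/10) + 402)*495 = (331*(13/10) + 402)*495 = (4303/10 + 402)*495 = (8323/10)*495 = 823977/2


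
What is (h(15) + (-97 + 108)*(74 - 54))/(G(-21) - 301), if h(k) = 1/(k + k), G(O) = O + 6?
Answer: -6601/9480 ≈ -0.69631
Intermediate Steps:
G(O) = 6 + O
h(k) = 1/(2*k)
(h(15) + (-97 + 108)*(74 - 54))/(G(-21) - 301) = ((1/2)/15 + (-97 + 108)*(74 - 54))/((6 - 21) - 301) = ((1/2)*(1/15) + 11*20)/(-15 - 301) = (1/30 + 220)/(-316) = (6601/30)*(-1/316) = -6601/9480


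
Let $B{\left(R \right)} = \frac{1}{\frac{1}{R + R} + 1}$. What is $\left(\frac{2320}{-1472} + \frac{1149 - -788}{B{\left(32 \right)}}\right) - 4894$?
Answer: $- \frac{4310473}{1472} \approx -2928.3$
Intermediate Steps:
$B{\left(R \right)} = \frac{1}{1 + \frac{1}{2 R}}$ ($B{\left(R \right)} = \frac{1}{\frac{1}{2 R} + 1} = \frac{1}{1 + \frac{1}{2 R}}$)
$\left(\frac{2320}{-1472} + \frac{1149 - -788}{B{\left(32 \right)}}\right) - 4894 = \left(\frac{2320}{-1472} + \frac{1149 - -788}{2 \cdot 32 \frac{1}{1 + 2 \cdot 32}}\right) - 4894 = \left(2320 \left(- \frac{1}{1472}\right) + \frac{1149 + 788}{2 \cdot 32 \frac{1}{1 + 64}}\right) - 4894 = \left(- \frac{145}{92} + \frac{1937}{2 \cdot 32 \cdot \frac{1}{65}}\right) - 4894 = \left(- \frac{145}{92} + \frac{1937}{\frac{64}{65}}\right) - 4894 = \left(- \frac{145}{92} + 1937 \cdot \frac{65}{64}\right) - 4894 = \left(- \frac{145}{92} + \frac{125905}{64}\right) - 4894 = \frac{2893495}{1472} - 4894 = - \frac{4310473}{1472}$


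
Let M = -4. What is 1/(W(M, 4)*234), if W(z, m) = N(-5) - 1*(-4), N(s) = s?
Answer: -1/234 ≈ -0.0042735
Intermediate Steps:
W(z, m) = -1 (W(z, m) = -5 - 1*(-4) = -5 + 4 = -1)
1/(W(M, 4)*234) = 1/(-1*234) = 1/(-234) = -1/234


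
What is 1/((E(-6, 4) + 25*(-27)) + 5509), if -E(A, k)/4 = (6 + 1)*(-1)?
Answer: 1/4862 ≈ 0.00020568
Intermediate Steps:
E(A, k) = 28 (E(A, k) = -4*(6 + 1)*(-1) = -28*(-1) = -4*(-7) = 28)
1/((E(-6, 4) + 25*(-27)) + 5509) = 1/((28 + 25*(-27)) + 5509) = 1/((28 - 675) + 5509) = 1/(-647 + 5509) = 1/4862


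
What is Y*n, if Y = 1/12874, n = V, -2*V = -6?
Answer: 3/12874 ≈ 0.00023303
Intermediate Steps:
V = 3 (V = -1/2*(-6) = 3)
n = 3
Y = 1/12874 ≈ 7.7676e-5
Y*n = (1/12874)*3 = 3/12874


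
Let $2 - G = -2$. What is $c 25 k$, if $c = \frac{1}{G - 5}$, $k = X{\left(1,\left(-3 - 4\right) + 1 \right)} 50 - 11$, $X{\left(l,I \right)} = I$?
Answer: $7775$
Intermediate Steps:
$G = 4$ ($G = 2 - -2 = 2 + 2 = 4$)
$k = -311$ ($k = \left(\left(-3 - 4\right) + 1\right) 50 - 11 = \left(-7 + 1\right) 50 - 11 = \left(-6\right) 50 - 11 = -300 - 11 = -311$)
$c = -1$ ($c = \frac{1}{4 - 5} = \frac{1}{-1} = -1$)
$c 25 k = \left(-1\right) 25 \left(-311\right) = \left(-25\right) \left(-311\right) = 7775$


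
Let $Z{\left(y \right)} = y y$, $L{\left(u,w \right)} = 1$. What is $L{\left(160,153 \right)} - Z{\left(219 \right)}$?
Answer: $-47960$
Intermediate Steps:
$Z{\left(y \right)} = y^{2}$
$L{\left(160,153 \right)} - Z{\left(219 \right)} = 1 - 219^{2} = 1 - 47961 = -47960$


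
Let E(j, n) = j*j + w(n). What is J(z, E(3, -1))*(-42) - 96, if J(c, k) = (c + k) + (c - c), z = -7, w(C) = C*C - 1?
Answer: -180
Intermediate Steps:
w(C) = -1 + C**2 (w(C) = C**2 - 1 = -1 + C**2)
E(j, n) = -1 + j**2 + n**2 (E(j, n) = j*j + (-1 + n**2) = j**2 + (-1 + n**2) = -1 + j**2 + n**2)
J(c, k) = c + k (J(c, k) = (c + k) + 0 = c + k)
J(z, E(3, -1))*(-42) - 96 = (-7 + (-1 + 3**2 + (-1)**2))*(-42) - 96 = (-7 + (-1 + 9 + 1))*(-42) - 96 = (-7 + 9)*(-42) - 96 = 2*(-42) - 96 = -84 - 96 = -180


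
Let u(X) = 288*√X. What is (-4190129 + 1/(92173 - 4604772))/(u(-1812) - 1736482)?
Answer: 482853639925073428/200115186407392711 + 2722805558679168*I*√453/3401958168925676087 ≈ 2.4129 + 0.017035*I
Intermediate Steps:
(-4190129 + 1/(92173 - 4604772))/(u(-1812) - 1736482) = (-4190129 + 1/(92173 - 4604772))/(288*√(-1812) - 1736482) = (-4190129 + 1/(-4512599))/(288*(2*I*√453) - 1736482) = (-4190129 - 1/4512599)/(576*I*√453 - 1736482) = -18908371935272/(4512599*(-1736482 + 576*I*√453))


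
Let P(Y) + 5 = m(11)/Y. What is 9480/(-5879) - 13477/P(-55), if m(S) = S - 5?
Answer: 4355056685/1651999 ≈ 2636.2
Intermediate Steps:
m(S) = -5 + S
P(Y) = -5 + 6/Y (P(Y) = -5 + (-5 + 11)/Y = -5 + 6/Y)
9480/(-5879) - 13477/P(-55) = 9480/(-5879) - 13477/(-5 + 6/(-55)) = 9480*(-1/5879) - 13477/(-5 + 6*(-1/55)) = -9480/5879 - 13477/(-5 - 6/55) = -9480/5879 - 13477/(-281/55) = -9480/5879 - 13477*(-55/281) = -9480/5879 + 741235/281 = 4355056685/1651999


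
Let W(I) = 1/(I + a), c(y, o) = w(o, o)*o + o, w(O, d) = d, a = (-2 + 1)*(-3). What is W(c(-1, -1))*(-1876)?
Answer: -1876/3 ≈ -625.33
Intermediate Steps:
a = 3 (a = -1*(-3) = 3)
c(y, o) = o + o**2 (c(y, o) = o*o + o = o**2 + o = o + o**2)
W(I) = 1/(3 + I) (W(I) = 1/(I + 3) = 1/(3 + I))
W(c(-1, -1))*(-1876) = -1876/(3 - (1 - 1)) = -1876/(3 - 1*0) = -1876/(3 + 0) = -1876/3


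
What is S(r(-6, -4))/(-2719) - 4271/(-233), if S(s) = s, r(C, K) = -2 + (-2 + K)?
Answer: 11614713/633527 ≈ 18.333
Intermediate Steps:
r(C, K) = -4 + K
S(r(-6, -4))/(-2719) - 4271/(-233) = (-4 - 4)/(-2719) - 4271/(-233) = -8*(-1/2719) - 4271*(-1/233) = 8/2719 + 4271/233 = 11614713/633527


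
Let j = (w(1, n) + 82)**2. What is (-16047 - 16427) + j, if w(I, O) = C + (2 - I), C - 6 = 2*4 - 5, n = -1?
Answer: -24010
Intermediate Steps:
C = 9 (C = 6 + (2*4 - 5) = 6 + (8 - 5) = 6 + 3 = 9)
w(I, O) = 11 - I (w(I, O) = 9 + (2 - I) = 11 - I)
j = 8464 (j = ((11 - 1*1) + 82)**2 = ((11 - 1) + 82)**2 = (10 + 82)**2 = 92**2 = 8464)
(-16047 - 16427) + j = (-16047 - 16427) + 8464 = -32474 + 8464 = -24010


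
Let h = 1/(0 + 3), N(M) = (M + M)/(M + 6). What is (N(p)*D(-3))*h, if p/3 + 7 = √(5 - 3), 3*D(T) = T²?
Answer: 66/23 + 4*√2/23 ≈ 3.1155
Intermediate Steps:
D(T) = T²/3
p = -21 + 3*√2 (p = -21 + 3*√(5 - 3) = -21 + 3*√2 ≈ -16.757)
N(M) = 2*M/(6 + M) (N(M) = (2*M)/(6 + M) = 2*M/(6 + M))
h = ⅓ (h = 1/3 = ⅓ ≈ 0.33333)
(N(p)*D(-3))*h = ((2*(-21 + 3*√2)/(6 + (-21 + 3*√2)))*((⅓)*(-3)²))*(⅓) = ((2*(-21 + 3*√2)/(-15 + 3*√2))*((⅓)*9))*(⅓) = ((2*(-21 + 3*√2)/(-15 + 3*√2))*3)*(⅓) = (6*(-21 + 3*√2)/(-15 + 3*√2))*(⅓) = 2*(-21 + 3*√2)/(-15 + 3*√2)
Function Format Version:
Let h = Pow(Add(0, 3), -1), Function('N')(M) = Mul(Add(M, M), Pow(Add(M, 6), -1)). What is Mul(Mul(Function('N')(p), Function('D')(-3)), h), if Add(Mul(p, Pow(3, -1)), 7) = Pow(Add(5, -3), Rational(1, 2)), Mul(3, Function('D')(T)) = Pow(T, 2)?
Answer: Add(Rational(66, 23), Mul(Rational(4, 23), Pow(2, Rational(1, 2)))) ≈ 3.1155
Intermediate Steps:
Function('D')(T) = Mul(Rational(1, 3), Pow(T, 2))
p = Add(-21, Mul(3, Pow(2, Rational(1, 2)))) (p = Add(-21, Mul(3, Pow(Add(5, -3), Rational(1, 2)))) = Add(-21, Mul(3, Pow(2, Rational(1, 2)))) ≈ -16.757)
Function('N')(M) = Mul(2, M, Pow(Add(6, M), -1)) (Function('N')(M) = Mul(Mul(2, M), Pow(Add(6, M), -1)) = Mul(2, M, Pow(Add(6, M), -1)))
h = Rational(1, 3) (h = Pow(3, -1) = Rational(1, 3) ≈ 0.33333)
Mul(Mul(Function('N')(p), Function('D')(-3)), h) = Mul(Mul(Mul(2, Add(-21, Mul(3, Pow(2, Rational(1, 2)))), Pow(Add(6, Add(-21, Mul(3, Pow(2, Rational(1, 2))))), -1)), Mul(Rational(1, 3), Pow(-3, 2))), Rational(1, 3)) = Mul(Mul(Mul(2, Add(-21, Mul(3, Pow(2, Rational(1, 2)))), Pow(Add(-15, Mul(3, Pow(2, Rational(1, 2)))), -1)), Mul(Rational(1, 3), 9)), Rational(1, 3)) = Mul(Mul(Mul(2, Pow(Add(-15, Mul(3, Pow(2, Rational(1, 2)))), -1), Add(-21, Mul(3, Pow(2, Rational(1, 2))))), 3), Rational(1, 3)) = Mul(Mul(6, Pow(Add(-15, Mul(3, Pow(2, Rational(1, 2)))), -1), Add(-21, Mul(3, Pow(2, Rational(1, 2))))), Rational(1, 3)) = Mul(2, Pow(Add(-15, Mul(3, Pow(2, Rational(1, 2)))), -1), Add(-21, Mul(3, Pow(2, Rational(1, 2)))))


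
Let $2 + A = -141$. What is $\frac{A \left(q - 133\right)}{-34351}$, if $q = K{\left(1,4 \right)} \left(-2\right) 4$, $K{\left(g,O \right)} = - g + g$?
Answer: $- \frac{19019}{34351} \approx -0.55367$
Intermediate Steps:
$K{\left(g,O \right)} = 0$
$A = -143$ ($A = -2 - 141 = -143$)
$q = 0$ ($q = 0 \left(-2\right) 4 = 0 \cdot 4 = 0$)
$\frac{A \left(q - 133\right)}{-34351} = \frac{\left(-143\right) \left(0 - 133\right)}{-34351} = \left(-143\right) \left(-133\right) \left(- \frac{1}{34351}\right) = 19019 \left(- \frac{1}{34351}\right) = - \frac{19019}{34351}$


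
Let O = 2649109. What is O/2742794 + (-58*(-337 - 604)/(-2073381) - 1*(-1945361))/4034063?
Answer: 33220533527323270949/22941139274906366382 ≈ 1.4481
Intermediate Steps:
O/2742794 + (-58*(-337 - 604)/(-2073381) - 1*(-1945361))/4034063 = 2649109/2742794 + (-58*(-337 - 604)/(-2073381) - 1*(-1945361))/4034063 = 2649109*(1/2742794) + (-58*(-941)*(-1/2073381) + 1945361)*(1/4034063) = 2649109/2742794 + (54578*(-1/2073381) + 1945361)*(1/4034063) = 2649109/2742794 + (-54578/2073381 + 1945361)*(1/4034063) = 2649109/2742794 + (4033474480963/2073381)*(1/4034063) = 2649109/2742794 + 4033474480963/8364149577003 = 33220533527323270949/22941139274906366382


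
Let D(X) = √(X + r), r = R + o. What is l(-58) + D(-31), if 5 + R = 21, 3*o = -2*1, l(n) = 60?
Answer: 60 + I*√141/3 ≈ 60.0 + 3.9581*I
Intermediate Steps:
o = -⅔ (o = (-2*1)/3 = (⅓)*(-2) = -⅔ ≈ -0.66667)
R = 16 (R = -5 + 21 = 16)
r = 46/3 (r = 16 - ⅔ = 46/3 ≈ 15.333)
D(X) = √(46/3 + X) (D(X) = √(X + 46/3) = √(46/3 + X))
l(-58) + D(-31) = 60 + √(138 + 9*(-31))/3 = 60 + √(138 - 279)/3 = 60 + √(-141)/3 = 60 + (I*√141)/3 = 60 + I*√141/3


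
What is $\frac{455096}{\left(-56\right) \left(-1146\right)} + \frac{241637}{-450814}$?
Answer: $\frac{846680143}{129158211} \approx 6.5554$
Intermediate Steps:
$\frac{455096}{\left(-56\right) \left(-1146\right)} + \frac{241637}{-450814} = \frac{455096}{64176} + 241637 \left(- \frac{1}{450814}\right) = 455096 \cdot \frac{1}{64176} - \frac{241637}{450814} = \frac{56887}{8022} - \frac{241637}{450814} = \frac{846680143}{129158211}$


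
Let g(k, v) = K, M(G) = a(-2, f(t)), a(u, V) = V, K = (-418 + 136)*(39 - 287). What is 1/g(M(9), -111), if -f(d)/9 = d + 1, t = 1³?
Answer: 1/69936 ≈ 1.4299e-5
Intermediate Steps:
t = 1
K = 69936 (K = -282*(-248) = 69936)
f(d) = -9 - 9*d (f(d) = -9*(d + 1) = -9*(1 + d) = -9 - 9*d)
M(G) = -18 (M(G) = -9 - 9*1 = -9 - 9 = -18)
g(k, v) = 69936
1/g(M(9), -111) = 1/69936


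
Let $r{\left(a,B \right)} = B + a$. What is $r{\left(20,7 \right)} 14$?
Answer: $378$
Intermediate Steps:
$r{\left(20,7 \right)} 14 = \left(7 + 20\right) 14 = 27 \cdot 14 = 378$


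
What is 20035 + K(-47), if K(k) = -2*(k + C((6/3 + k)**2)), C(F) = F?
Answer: 16079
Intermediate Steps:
K(k) = -2*k - 2*(2 + k)**2 (K(k) = -2*(k + (6/3 + k)**2) = -2*(k + (6*(1/3) + k)**2) = -2*(k + (2 + k)**2) = -2*k - 2*(2 + k)**2)
20035 + K(-47) = 20035 + (-2*(-47) - 2*(2 - 47)**2) = 20035 + (94 - 2*(-45)**2) = 20035 + (94 - 2*2025) = 20035 + (94 - 4050) = 20035 - 3956 = 16079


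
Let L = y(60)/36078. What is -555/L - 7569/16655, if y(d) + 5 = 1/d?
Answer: 20009271433869/4979845 ≈ 4.0181e+6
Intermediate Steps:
y(d) = -5 + 1/d
L = -299/2164680 (L = (-5 + 1/60)/36078 = (-5 + 1/60)*(1/36078) = -299/60*1/36078 = -299/2164680 ≈ -0.00013813)
-555/L - 7569/16655 = -555/(-299/2164680) - 7569/16655 = -555*(-2164680/299) - 7569*1/16655 = 1201397400/299 - 7569/16655 = 20009271433869/4979845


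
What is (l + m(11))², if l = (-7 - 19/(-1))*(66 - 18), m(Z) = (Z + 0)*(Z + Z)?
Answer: 669124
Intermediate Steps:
m(Z) = 2*Z² (m(Z) = Z*(2*Z) = 2*Z²)
l = 576 (l = (-7 - 19*(-1))*48 = (-7 + 19)*48 = 12*48 = 576)
(l + m(11))² = (576 + 2*11²)² = (576 + 2*121)² = (576 + 242)² = 818² = 669124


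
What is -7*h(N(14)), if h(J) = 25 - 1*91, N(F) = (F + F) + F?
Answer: 462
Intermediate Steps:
N(F) = 3*F (N(F) = 2*F + F = 3*F)
h(J) = -66 (h(J) = 25 - 91 = -66)
-7*h(N(14)) = -7*(-66) = 462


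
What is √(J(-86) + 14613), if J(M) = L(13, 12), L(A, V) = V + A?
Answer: √14638 ≈ 120.99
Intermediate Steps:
L(A, V) = A + V
J(M) = 25 (J(M) = 13 + 12 = 25)
√(J(-86) + 14613) = √(25 + 14613) = √14638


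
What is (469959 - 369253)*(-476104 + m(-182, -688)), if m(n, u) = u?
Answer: -48015815152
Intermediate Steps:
(469959 - 369253)*(-476104 + m(-182, -688)) = (469959 - 369253)*(-476104 - 688) = 100706*(-476792) = -48015815152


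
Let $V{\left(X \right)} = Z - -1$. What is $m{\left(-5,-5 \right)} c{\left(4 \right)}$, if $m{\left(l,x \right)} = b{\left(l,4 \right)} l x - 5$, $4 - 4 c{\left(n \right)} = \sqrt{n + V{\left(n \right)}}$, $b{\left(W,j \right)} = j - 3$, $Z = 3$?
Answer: $20 - 10 \sqrt{2} \approx 5.8579$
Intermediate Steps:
$b{\left(W,j \right)} = -3 + j$
$V{\left(X \right)} = 4$ ($V{\left(X \right)} = 3 - -1 = 3 + 1 = 4$)
$c{\left(n \right)} = 1 - \frac{\sqrt{4 + n}}{4}$ ($c{\left(n \right)} = 1 - \frac{\sqrt{n + 4}}{4} = 1 - \frac{\sqrt{4 + n}}{4}$)
$m{\left(l,x \right)} = -5 + l x$ ($m{\left(l,x \right)} = \left(-3 + 4\right) l x - 5 = 1 l x - 5 = l x - 5 = -5 + l x$)
$m{\left(-5,-5 \right)} c{\left(4 \right)} = \left(-5 - -25\right) \left(1 - \frac{\sqrt{4 + 4}}{4}\right) = \left(-5 + 25\right) \left(1 - \frac{\sqrt{8}}{4}\right) = 20 \left(1 - \frac{2 \sqrt{2}}{4}\right) = 20 \left(1 - \frac{\sqrt{2}}{2}\right) = 20 - 10 \sqrt{2}$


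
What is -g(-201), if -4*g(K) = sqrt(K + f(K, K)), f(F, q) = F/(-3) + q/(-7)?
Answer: I*sqrt(5159)/28 ≈ 2.5652*I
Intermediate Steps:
f(F, q) = -F/3 - q/7 (f(F, q) = F*(-1/3) + q*(-1/7) = -F/3 - q/7)
g(K) = -sqrt(231)*sqrt(K)/84 (g(K) = -sqrt(K + (-K/3 - K/7))/4 = -sqrt(K - 10*K/21)/4 = -sqrt(231)*sqrt(K)/21/4 = -sqrt(231)*sqrt(K)/84)
-g(-201) = -(-1)*sqrt(231)*sqrt(-201)/84 = -(-1)*sqrt(231)*I*sqrt(201)/84 = -(-1)*I*sqrt(5159)/28 = I*sqrt(5159)/28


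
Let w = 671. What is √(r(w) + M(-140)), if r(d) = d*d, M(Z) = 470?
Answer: 3*√50079 ≈ 671.35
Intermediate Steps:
r(d) = d²
√(r(w) + M(-140)) = √(671² + 470) = √(450241 + 470) = √450711 = 3*√50079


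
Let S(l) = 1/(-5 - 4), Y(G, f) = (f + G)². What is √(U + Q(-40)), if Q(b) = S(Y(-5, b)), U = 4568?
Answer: 7*√839/3 ≈ 67.586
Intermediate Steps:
Y(G, f) = (G + f)²
S(l) = -⅑ (S(l) = 1/(-9) = -⅑)
Q(b) = -⅑
√(U + Q(-40)) = √(4568 - ⅑) = √(41111/9) = 7*√839/3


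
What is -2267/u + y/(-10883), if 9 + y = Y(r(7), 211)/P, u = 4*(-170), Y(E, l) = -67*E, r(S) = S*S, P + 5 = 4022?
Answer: 99133280417/29727567480 ≈ 3.3347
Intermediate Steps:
P = 4017 (P = -5 + 4022 = 4017)
r(S) = S²
u = -680
y = -39436/4017 (y = -9 - 67*7²/4017 = -9 - 67*49*(1/4017) = -9 - 3283*1/4017 = -9 - 3283/4017 = -39436/4017 ≈ -9.8173)
-2267/u + y/(-10883) = -2267/(-680) - 39436/4017/(-10883) = -2267*(-1/680) - 39436/4017*(-1/10883) = 2267/680 + 39436/43717011 = 99133280417/29727567480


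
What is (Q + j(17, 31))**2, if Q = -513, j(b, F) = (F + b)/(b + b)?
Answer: 75637809/289 ≈ 2.6172e+5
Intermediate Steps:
j(b, F) = (F + b)/(2*b) (j(b, F) = (F + b)/((2*b)) = (F + b)*(1/(2*b)) = (F + b)/(2*b))
(Q + j(17, 31))**2 = (-513 + (1/2)*(31 + 17)/17)**2 = (-513 + (1/2)*(1/17)*48)**2 = (-513 + 24/17)**2 = (-8697/17)**2 = 75637809/289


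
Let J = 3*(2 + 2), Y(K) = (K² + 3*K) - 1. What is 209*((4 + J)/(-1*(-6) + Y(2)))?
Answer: 3344/15 ≈ 222.93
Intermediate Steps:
Y(K) = -1 + K² + 3*K
J = 12 (J = 3*4 = 12)
209*((4 + J)/(-1*(-6) + Y(2))) = 209*((4 + 12)/(-1*(-6) + (-1 + 2² + 3*2))) = 209*(16/(6 + (-1 + 4 + 6))) = 209*(16/(6 + 9)) = 209*(16/15) = 3344/15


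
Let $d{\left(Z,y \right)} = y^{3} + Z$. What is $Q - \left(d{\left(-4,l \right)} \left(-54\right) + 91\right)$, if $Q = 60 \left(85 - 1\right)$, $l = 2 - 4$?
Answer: $4301$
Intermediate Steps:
$l = -2$
$d{\left(Z,y \right)} = Z + y^{3}$
$Q = 5040$ ($Q = 60 \cdot 84 = 5040$)
$Q - \left(d{\left(-4,l \right)} \left(-54\right) + 91\right) = 5040 - \left(\left(-4 + \left(-2\right)^{3}\right) \left(-54\right) + 91\right) = 5040 - \left(\left(-4 - 8\right) \left(-54\right) + 91\right) = 5040 - \left(\left(-12\right) \left(-54\right) + 91\right) = 5040 - \left(648 + 91\right) = 5040 - 739 = 4301$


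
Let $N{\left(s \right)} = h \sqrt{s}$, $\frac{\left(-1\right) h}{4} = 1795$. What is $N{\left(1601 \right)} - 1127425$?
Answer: $-1127425 - 7180 \sqrt{1601} \approx -1.4147 \cdot 10^{6}$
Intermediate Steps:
$h = -7180$ ($h = \left(-4\right) 1795 = -7180$)
$N{\left(s \right)} = - 7180 \sqrt{s}$
$N{\left(1601 \right)} - 1127425 = - 7180 \sqrt{1601} - 1127425 = -1127425 - 7180 \sqrt{1601}$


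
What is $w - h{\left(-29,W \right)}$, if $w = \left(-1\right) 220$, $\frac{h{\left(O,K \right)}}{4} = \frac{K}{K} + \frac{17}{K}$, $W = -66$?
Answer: $- \frac{7358}{33} \approx -222.97$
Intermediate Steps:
$h{\left(O,K \right)} = 4 + \frac{68}{K}$ ($h{\left(O,K \right)} = 4 \left(\frac{K}{K} + \frac{17}{K}\right) = 4 \left(1 + \frac{17}{K}\right) = 4 + \frac{68}{K}$)
$w = -220$
$w - h{\left(-29,W \right)} = -220 - \left(4 + \frac{68}{-66}\right) = -220 - \left(4 + 68 \left(- \frac{1}{66}\right)\right) = -220 - \left(4 - \frac{34}{33}\right) = -220 - \frac{98}{33} = - \frac{7358}{33}$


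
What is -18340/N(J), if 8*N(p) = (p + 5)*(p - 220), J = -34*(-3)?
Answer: 73360/6313 ≈ 11.620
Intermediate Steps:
J = 102
N(p) = (-220 + p)*(5 + p)/8 (N(p) = ((p + 5)*(p - 220))/8 = ((5 + p)*(-220 + p))/8 = ((-220 + p)*(5 + p))/8 = (-220 + p)*(5 + p)/8)
-18340/N(J) = -18340/(-275/2 - 215/8*102 + (1/8)*102**2) = -18340/(-275/2 - 10965/4 + (1/8)*10404) = -18340/(-275/2 - 10965/4 + 2601/2) = -18340/(-6313/4) = -18340*(-4/6313) = 73360/6313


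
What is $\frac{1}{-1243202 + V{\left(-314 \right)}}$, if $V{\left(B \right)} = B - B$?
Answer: $- \frac{1}{1243202} \approx -8.0437 \cdot 10^{-7}$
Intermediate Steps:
$V{\left(B \right)} = 0$
$\frac{1}{-1243202 + V{\left(-314 \right)}} = \frac{1}{-1243202 + 0} = \frac{1}{-1243202} = - \frac{1}{1243202}$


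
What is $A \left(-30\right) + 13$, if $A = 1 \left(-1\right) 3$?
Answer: $103$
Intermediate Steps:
$A = -3$ ($A = \left(-1\right) 3 = -3$)
$A \left(-30\right) + 13 = \left(-3\right) \left(-30\right) + 13 = 90 + 13 = 103$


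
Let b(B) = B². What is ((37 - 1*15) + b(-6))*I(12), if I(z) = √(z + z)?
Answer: 116*√6 ≈ 284.14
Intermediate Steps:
I(z) = √2*√z (I(z) = √(2*z) = √2*√z)
((37 - 1*15) + b(-6))*I(12) = ((37 - 1*15) + (-6)²)*(√2*√12) = ((37 - 15) + 36)*(√2*(2*√3)) = (22 + 36)*(2*√6) = 58*(2*√6) = 116*√6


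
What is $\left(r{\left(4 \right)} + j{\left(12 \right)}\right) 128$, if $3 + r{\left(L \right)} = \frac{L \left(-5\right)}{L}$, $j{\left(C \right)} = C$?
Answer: $512$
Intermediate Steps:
$r{\left(L \right)} = -8$ ($r{\left(L \right)} = -3 + \frac{L \left(-5\right)}{L} = -3 + \frac{\left(-5\right) L}{L} = -3 - 5 = -8$)
$\left(r{\left(4 \right)} + j{\left(12 \right)}\right) 128 = \left(-8 + 12\right) 128 = 4 \cdot 128 = 512$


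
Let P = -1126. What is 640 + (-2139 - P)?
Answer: -373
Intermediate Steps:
640 + (-2139 - P) = 640 + (-2139 - 1*(-1126)) = 640 + (-2139 + 1126) = 640 - 1013 = -373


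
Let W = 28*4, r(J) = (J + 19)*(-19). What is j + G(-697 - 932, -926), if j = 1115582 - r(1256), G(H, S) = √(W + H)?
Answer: 1139807 + I*√1517 ≈ 1.1398e+6 + 38.949*I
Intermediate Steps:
r(J) = -361 - 19*J (r(J) = (19 + J)*(-19) = -361 - 19*J)
W = 112
G(H, S) = √(112 + H)
j = 1139807 (j = 1115582 - (-361 - 19*1256) = 1115582 - (-361 - 23864) = 1115582 - 1*(-24225) = 1115582 + 24225 = 1139807)
j + G(-697 - 932, -926) = 1139807 + √(112 + (-697 - 932)) = 1139807 + √(112 - 1629) = 1139807 + √(-1517) = 1139807 + I*√1517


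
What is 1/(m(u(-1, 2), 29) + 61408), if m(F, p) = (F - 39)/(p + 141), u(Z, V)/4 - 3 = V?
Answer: 170/10439341 ≈ 1.6285e-5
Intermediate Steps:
u(Z, V) = 12 + 4*V
m(F, p) = (-39 + F)/(141 + p)
1/(m(u(-1, 2), 29) + 61408) = 1/((-39 + (12 + 4*2))/(141 + 29) + 61408) = 1/((-39 + (12 + 8))/170 + 61408) = 1/((-39 + 20)/170 + 61408) = 1/((1/170)*(-19) + 61408) = 1/(-19/170 + 61408) = 1/(10439341/170) = 170/10439341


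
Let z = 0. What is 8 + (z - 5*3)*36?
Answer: -532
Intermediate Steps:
8 + (z - 5*3)*36 = 8 + (0 - 5*3)*36 = 8 + (0 - 15)*36 = 8 - 15*36 = 8 - 540 = -532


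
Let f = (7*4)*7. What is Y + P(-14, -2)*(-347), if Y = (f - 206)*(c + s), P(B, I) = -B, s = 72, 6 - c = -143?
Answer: -7068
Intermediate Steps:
c = 149 (c = 6 - 1*(-143) = 6 + 143 = 149)
f = 196 (f = 28*7 = 196)
Y = -2210 (Y = (196 - 206)*(149 + 72) = -10*221 = -2210)
Y + P(-14, -2)*(-347) = -2210 - 1*(-14)*(-347) = -2210 + 14*(-347) = -2210 - 4858 = -7068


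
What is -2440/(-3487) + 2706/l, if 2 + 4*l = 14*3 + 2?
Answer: 6307628/24409 ≈ 258.41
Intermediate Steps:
l = 21/2 (l = -½ + (14*3 + 2)/4 = -½ + (42 + 2)/4 = -½ + (¼)*44 = -½ + 11 = 21/2 ≈ 10.500)
-2440/(-3487) + 2706/l = -2440/(-3487) + 2706/(21/2) = -2440*(-1/3487) + 2706*(2/21) = 2440/3487 + 1804/7 = 6307628/24409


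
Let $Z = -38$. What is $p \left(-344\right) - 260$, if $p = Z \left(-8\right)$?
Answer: $-104836$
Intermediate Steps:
$p = 304$ ($p = \left(-38\right) \left(-8\right) = 304$)
$p \left(-344\right) - 260 = 304 \left(-344\right) - 260 = -104576 - 260 = -104836$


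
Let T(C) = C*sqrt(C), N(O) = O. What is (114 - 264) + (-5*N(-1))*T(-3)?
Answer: -150 - 15*I*sqrt(3) ≈ -150.0 - 25.981*I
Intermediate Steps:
T(C) = C**(3/2)
(114 - 264) + (-5*N(-1))*T(-3) = (114 - 264) + (-5*(-1))*(-3)**(3/2) = -150 + 5*(-3*I*sqrt(3)) = -150 - 15*I*sqrt(3)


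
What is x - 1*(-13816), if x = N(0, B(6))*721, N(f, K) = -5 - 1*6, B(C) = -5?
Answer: 5885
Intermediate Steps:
N(f, K) = -11 (N(f, K) = -5 - 6 = -11)
x = -7931 (x = -11*721 = -7931)
x - 1*(-13816) = -7931 - 1*(-13816) = -7931 + 13816 = 5885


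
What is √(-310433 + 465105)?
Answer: 4*√9667 ≈ 393.28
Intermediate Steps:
√(-310433 + 465105) = √154672 = 4*√9667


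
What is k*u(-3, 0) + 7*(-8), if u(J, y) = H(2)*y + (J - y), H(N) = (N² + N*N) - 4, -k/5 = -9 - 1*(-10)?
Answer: -41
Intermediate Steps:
k = -5 (k = -5*(-9 - 1*(-10)) = -5*(-9 + 10) = -5*1 = -5)
H(N) = -4 + 2*N² (H(N) = (N² + N²) - 4 = 2*N² - 4 = -4 + 2*N²)
u(J, y) = J + 3*y (u(J, y) = (-4 + 2*2²)*y + (J - y) = (-4 + 2*4)*y + (J - y) = (-4 + 8)*y + (J - y) = 4*y + (J - y) = J + 3*y)
k*u(-3, 0) + 7*(-8) = -5*(-3 + 3*0) + 7*(-8) = -5*(-3 + 0) - 56 = -5*(-3) - 56 = 15 - 56 = -41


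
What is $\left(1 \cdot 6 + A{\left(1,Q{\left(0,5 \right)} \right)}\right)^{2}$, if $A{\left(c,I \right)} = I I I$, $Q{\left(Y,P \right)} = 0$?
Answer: $36$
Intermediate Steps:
$A{\left(c,I \right)} = I^{3}$ ($A{\left(c,I \right)} = I^{2} I = I^{3}$)
$\left(1 \cdot 6 + A{\left(1,Q{\left(0,5 \right)} \right)}\right)^{2} = \left(1 \cdot 6 + 0^{3}\right)^{2} = \left(6 + 0\right)^{2} = 6^{2} = 36$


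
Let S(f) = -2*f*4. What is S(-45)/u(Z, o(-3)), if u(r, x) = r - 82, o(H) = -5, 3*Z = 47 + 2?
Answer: -1080/197 ≈ -5.4822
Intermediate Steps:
Z = 49/3 (Z = (47 + 2)/3 = (⅓)*49 = 49/3 ≈ 16.333)
u(r, x) = -82 + r
S(f) = -8*f
S(-45)/u(Z, o(-3)) = (-8*(-45))/(-82 + 49/3) = 360/(-197/3) = 360*(-3/197) = -1080/197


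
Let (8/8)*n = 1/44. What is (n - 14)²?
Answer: 378225/1936 ≈ 195.36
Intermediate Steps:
n = 1/44 ≈ 0.022727
(n - 14)² = (1/44 - 14)² = (-615/44)² = 378225/1936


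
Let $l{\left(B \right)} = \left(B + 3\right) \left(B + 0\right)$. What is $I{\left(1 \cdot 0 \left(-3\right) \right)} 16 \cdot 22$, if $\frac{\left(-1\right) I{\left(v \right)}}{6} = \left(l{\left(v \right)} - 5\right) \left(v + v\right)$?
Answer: $0$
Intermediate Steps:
$l{\left(B \right)} = B \left(3 + B\right)$ ($l{\left(B \right)} = \left(3 + B\right) B = B \left(3 + B\right)$)
$I{\left(v \right)} = - 12 v \left(-5 + v \left(3 + v\right)\right)$ ($I{\left(v \right)} = - 6 \left(v \left(3 + v\right) - 5\right) \left(v + v\right) = - 6 \left(-5 + v \left(3 + v\right)\right) 2 v = - 6 \cdot 2 v \left(-5 + v \left(3 + v\right)\right) = - 12 v \left(-5 + v \left(3 + v\right)\right)$)
$I{\left(1 \cdot 0 \left(-3\right) \right)} 16 \cdot 22 = - 12 \cdot 1 \cdot 0 \left(-3\right) \left(-5 + 1 \cdot 0 \left(-3\right) \left(3 + 1 \cdot 0 \left(-3\right)\right)\right) 16 \cdot 22 = - 12 \cdot 0 \left(-3\right) \left(-5 + 0 \left(-3\right) \left(3 + 0 \left(-3\right)\right)\right) 16 \cdot 22 = \left(-12\right) 0 \left(-5 + 0 \left(3 + 0\right)\right) 16 \cdot 22 = \left(-12\right) 0 \left(-5 + 0 \cdot 3\right) 16 \cdot 22 = \left(-12\right) 0 \left(-5 + 0\right) 16 \cdot 22 = \left(-12\right) 0 \left(-5\right) 16 \cdot 22 = 0 \cdot 16 \cdot 22 = 0 \cdot 22 = 0$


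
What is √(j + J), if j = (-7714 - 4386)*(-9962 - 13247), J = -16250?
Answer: 5*√11232506 ≈ 16757.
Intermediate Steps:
j = 280828900 (j = -12100*(-23209) = 280828900)
√(j + J) = √(280828900 - 16250) = √280812650 = 5*√11232506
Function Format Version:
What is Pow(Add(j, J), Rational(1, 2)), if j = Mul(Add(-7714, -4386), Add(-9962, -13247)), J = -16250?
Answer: Mul(5, Pow(11232506, Rational(1, 2))) ≈ 16757.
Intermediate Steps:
j = 280828900 (j = Mul(-12100, -23209) = 280828900)
Pow(Add(j, J), Rational(1, 2)) = Pow(Add(280828900, -16250), Rational(1, 2)) = Pow(280812650, Rational(1, 2)) = Mul(5, Pow(11232506, Rational(1, 2)))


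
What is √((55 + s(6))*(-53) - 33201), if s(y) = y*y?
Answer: 14*I*√194 ≈ 195.0*I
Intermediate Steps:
s(y) = y²
√((55 + s(6))*(-53) - 33201) = √((55 + 6²)*(-53) - 33201) = √((55 + 36)*(-53) - 33201) = √(91*(-53) - 33201) = √(-4823 - 33201) = √(-38024) = 14*I*√194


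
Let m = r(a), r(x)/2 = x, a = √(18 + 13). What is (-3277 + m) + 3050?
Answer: -227 + 2*√31 ≈ -215.86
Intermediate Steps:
a = √31 ≈ 5.5678
r(x) = 2*x
m = 2*√31 ≈ 11.136
(-3277 + m) + 3050 = (-3277 + 2*√31) + 3050 = -227 + 2*√31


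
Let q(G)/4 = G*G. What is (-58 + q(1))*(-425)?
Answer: 22950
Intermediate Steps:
q(G) = 4*G² (q(G) = 4*(G*G) = 4*G²)
(-58 + q(1))*(-425) = (-58 + 4*1²)*(-425) = (-58 + 4*1)*(-425) = (-58 + 4)*(-425) = -54*(-425) = 22950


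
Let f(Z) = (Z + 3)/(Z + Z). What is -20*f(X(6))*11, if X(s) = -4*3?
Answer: -165/2 ≈ -82.500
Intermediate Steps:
X(s) = -12
f(Z) = (3 + Z)/(2*Z) (f(Z) = (3 + Z)/((2*Z)) = (3 + Z)*(1/(2*Z)) = (3 + Z)/(2*Z))
-20*f(X(6))*11 = -10*(3 - 12)/(-12)*11 = -10*(-1)*(-9)/12*11 = -20*3/8*11 = -15/2*11 = -165/2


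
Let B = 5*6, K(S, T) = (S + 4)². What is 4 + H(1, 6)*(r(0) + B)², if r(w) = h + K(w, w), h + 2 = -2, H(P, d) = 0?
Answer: 4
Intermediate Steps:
K(S, T) = (4 + S)²
h = -4 (h = -2 - 2 = -4)
r(w) = -4 + (4 + w)²
B = 30
4 + H(1, 6)*(r(0) + B)² = 4 + 0*((-4 + (4 + 0)²) + 30)² = 4 + 0*((-4 + 4²) + 30)² = 4 + 0*((-4 + 16) + 30)² = 4 + 0*(12 + 30)² = 4 + 0*42² = 4 + 0*1764 = 4 + 0 = 4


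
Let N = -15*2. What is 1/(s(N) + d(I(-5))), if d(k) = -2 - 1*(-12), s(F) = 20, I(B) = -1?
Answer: 1/30 ≈ 0.033333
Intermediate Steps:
N = -30
d(k) = 10 (d(k) = -2 + 12 = 10)
1/(s(N) + d(I(-5))) = 1/(20 + 10) = 1/30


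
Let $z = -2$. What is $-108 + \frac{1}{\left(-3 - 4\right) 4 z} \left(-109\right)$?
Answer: $- \frac{6157}{56} \approx -109.95$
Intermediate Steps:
$-108 + \frac{1}{\left(-3 - 4\right) 4 z} \left(-109\right) = -108 + \frac{1}{\left(-3 - 4\right) 4 \left(-2\right)} \left(-109\right) = -108 + \frac{1}{\left(-7\right) 4 \left(-2\right)} \left(-109\right) = -108 + \frac{1}{\left(-28\right) \left(-2\right)} \left(-109\right) = -108 + \frac{1}{56} \left(-109\right) = -108 - \frac{109}{56} = - \frac{6157}{56}$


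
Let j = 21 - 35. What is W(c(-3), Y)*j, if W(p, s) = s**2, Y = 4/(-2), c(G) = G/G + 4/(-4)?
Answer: -56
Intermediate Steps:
c(G) = 0 (c(G) = 1 + 4*(-1/4) = 1 - 1 = 0)
Y = -2 (Y = 4*(-1/2) = -2)
j = -14
W(c(-3), Y)*j = (-2)**2*(-14) = 4*(-14) = -56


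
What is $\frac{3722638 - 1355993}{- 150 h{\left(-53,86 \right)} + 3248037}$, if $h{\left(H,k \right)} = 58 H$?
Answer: $\frac{2366645}{3709137} \approx 0.63806$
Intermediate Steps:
$\frac{3722638 - 1355993}{- 150 h{\left(-53,86 \right)} + 3248037} = \frac{3722638 - 1355993}{- 150 \cdot 58 \left(-53\right) + 3248037} = \frac{2366645}{\left(-150\right) \left(-3074\right) + 3248037} = \frac{2366645}{461100 + 3248037} = \frac{2366645}{3709137}$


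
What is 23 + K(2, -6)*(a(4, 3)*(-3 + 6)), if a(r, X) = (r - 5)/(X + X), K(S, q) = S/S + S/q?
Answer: 68/3 ≈ 22.667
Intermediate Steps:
K(S, q) = 1 + S/q
a(r, X) = (-5 + r)/(2*X) (a(r, X) = (-5 + r)/((2*X)) = (-5 + r)*(1/(2*X)) = (-5 + r)/(2*X))
23 + K(2, -6)*(a(4, 3)*(-3 + 6)) = 23 + ((2 - 6)/(-6))*(((½)*(-5 + 4)/3)*(-3 + 6)) = 23 + (-⅙*(-4))*(((½)*(⅓)*(-1))*3) = 23 + 2*(-⅙*3)/3 = 23 + (⅔)*(-½) = 23 - ⅓ = 68/3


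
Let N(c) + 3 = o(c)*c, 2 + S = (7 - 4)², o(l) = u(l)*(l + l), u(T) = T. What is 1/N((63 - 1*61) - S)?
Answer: -1/253 ≈ -0.0039526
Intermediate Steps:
o(l) = 2*l² (o(l) = l*(l + l) = l*(2*l) = 2*l²)
S = 7 (S = -2 + (7 - 4)² = -2 + 3² = -2 + 9 = 7)
N(c) = -3 + 2*c³ (N(c) = -3 + (2*c²)*c = -3 + 2*c³)
1/N((63 - 1*61) - S) = 1/(-3 + 2*((63 - 1*61) - 1*7)³) = 1/(-3 + 2*((63 - 61) - 7)³) = 1/(-3 + 2*(2 - 7)³) = 1/(-3 + 2*(-5)³) = 1/(-3 + 2*(-125)) = 1/(-3 - 250) = 1/(-253) = -1/253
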